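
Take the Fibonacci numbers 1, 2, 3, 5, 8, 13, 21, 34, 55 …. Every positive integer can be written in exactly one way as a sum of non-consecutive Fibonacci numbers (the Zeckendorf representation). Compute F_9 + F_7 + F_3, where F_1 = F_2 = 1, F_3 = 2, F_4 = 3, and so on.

F_9 + F_7 + F_3 = 34 + 13 + 2 = 49.

49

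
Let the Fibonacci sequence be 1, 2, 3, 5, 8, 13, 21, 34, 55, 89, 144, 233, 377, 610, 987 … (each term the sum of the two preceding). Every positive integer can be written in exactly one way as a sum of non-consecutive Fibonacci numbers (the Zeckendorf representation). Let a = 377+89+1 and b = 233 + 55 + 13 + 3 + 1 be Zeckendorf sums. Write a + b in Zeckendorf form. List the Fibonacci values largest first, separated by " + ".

610 + 144 + 13 + 5

The two numbers are 467 and 305, so their sum is 772.
Greedy algorithm:
772: greatest Fibonacci not exceeding it is 610, leaving 162
162: greatest Fibonacci not exceeding it is 144, leaving 18
18: greatest Fibonacci not exceeding it is 13, leaving 5
5: greatest Fibonacci not exceeding it is 5, leaving 0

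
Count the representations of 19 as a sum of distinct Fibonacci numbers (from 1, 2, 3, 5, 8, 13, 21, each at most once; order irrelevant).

Starting from the Zeckendorf form and repeatedly splitting a term F_k into F_{k−1} + F_{k−2} (when neither is already used) reaches every representation.
19 = 13+5+1 = 13+3+2+1 = 8+5+3+2+1 — 3 representations.

3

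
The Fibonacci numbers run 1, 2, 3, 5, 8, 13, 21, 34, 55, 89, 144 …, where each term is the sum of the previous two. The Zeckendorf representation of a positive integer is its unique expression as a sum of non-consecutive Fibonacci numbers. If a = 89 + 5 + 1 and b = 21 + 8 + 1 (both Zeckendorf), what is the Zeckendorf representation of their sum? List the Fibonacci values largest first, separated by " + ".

89 + 34 + 2

The two numbers are 95 and 30, so their sum is 125.
subtract 89 from 125: 36 remains
subtract 34 from 36: 2 remains
subtract 2 from 2: 0 remains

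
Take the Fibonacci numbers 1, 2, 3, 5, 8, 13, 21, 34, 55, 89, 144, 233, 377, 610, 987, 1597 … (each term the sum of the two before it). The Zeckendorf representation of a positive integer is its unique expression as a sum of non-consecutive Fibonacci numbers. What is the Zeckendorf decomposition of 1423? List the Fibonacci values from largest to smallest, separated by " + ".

987 + 377 + 55 + 3 + 1

take 987 (≤ 1423); 1423 − 987 = 436
take 377 (≤ 436); 436 − 377 = 59
take 55 (≤ 59); 59 − 55 = 4
take 3 (≤ 4); 4 − 3 = 1
take 1 (≤ 1); 1 − 1 = 0
So 1423 = 987 + 377 + 55 + 3 + 1, with no two terms consecutive in the sequence.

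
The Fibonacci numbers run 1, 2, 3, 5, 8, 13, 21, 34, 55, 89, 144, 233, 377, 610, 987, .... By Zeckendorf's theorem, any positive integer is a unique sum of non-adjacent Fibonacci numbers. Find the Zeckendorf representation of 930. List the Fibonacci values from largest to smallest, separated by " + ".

610 + 233 + 55 + 21 + 8 + 3

Greedily peel off the largest Fibonacci term at each step:
930: greatest Fibonacci not exceeding it is 610, leaving 320
320: greatest Fibonacci not exceeding it is 233, leaving 87
87: greatest Fibonacci not exceeding it is 55, leaving 32
32: greatest Fibonacci not exceeding it is 21, leaving 11
11: greatest Fibonacci not exceeding it is 8, leaving 3
3: greatest Fibonacci not exceeding it is 3, leaving 0
So 930 = 610 + 233 + 55 + 21 + 8 + 3, with no two terms consecutive in the sequence.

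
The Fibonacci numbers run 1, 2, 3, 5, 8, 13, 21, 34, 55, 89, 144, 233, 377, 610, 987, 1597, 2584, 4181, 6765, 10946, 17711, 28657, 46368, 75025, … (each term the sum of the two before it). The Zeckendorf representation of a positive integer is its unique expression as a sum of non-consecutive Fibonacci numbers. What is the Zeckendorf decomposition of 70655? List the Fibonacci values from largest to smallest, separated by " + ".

46368 + 17711 + 4181 + 1597 + 610 + 144 + 34 + 8 + 2

70655 − 46368 = 24287
24287 − 17711 = 6576
6576 − 4181 = 2395
2395 − 1597 = 798
798 − 610 = 188
188 − 144 = 44
44 − 34 = 10
10 − 8 = 2
2 − 2 = 0
So 70655 = 46368 + 17711 + 4181 + 1597 + 610 + 144 + 34 + 8 + 2, with no two terms consecutive in the sequence.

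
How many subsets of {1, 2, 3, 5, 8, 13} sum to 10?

2

Starting from the Zeckendorf form and repeatedly splitting a term F_k into F_{k−1} + F_{k−2} (when neither is already used) reaches every representation.
10 = 8+2 = 5+3+2 — 2 representations.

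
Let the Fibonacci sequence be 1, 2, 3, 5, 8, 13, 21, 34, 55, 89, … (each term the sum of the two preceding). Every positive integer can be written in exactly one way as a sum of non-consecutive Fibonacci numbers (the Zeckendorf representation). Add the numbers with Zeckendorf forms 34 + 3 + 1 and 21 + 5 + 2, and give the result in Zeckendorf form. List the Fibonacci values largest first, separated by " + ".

The two numbers are 38 and 28, so their sum is 66.
66: greatest Fibonacci not exceeding it is 55, leaving 11
11: greatest Fibonacci not exceeding it is 8, leaving 3
3: greatest Fibonacci not exceeding it is 3, leaving 0

55 + 8 + 3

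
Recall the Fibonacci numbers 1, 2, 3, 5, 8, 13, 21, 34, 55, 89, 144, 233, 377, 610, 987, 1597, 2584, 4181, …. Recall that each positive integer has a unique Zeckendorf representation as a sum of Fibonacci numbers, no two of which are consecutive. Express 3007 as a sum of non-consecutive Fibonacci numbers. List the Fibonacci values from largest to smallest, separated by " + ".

2584 + 377 + 34 + 8 + 3 + 1

Greedily peel off the largest Fibonacci term at each step:
take 2584 (≤ 3007); 3007 − 2584 = 423
take 377 (≤ 423); 423 − 377 = 46
take 34 (≤ 46); 46 − 34 = 12
take 8 (≤ 12); 12 − 8 = 4
take 3 (≤ 4); 4 − 3 = 1
take 1 (≤ 1); 1 − 1 = 0
So 3007 = 2584 + 377 + 34 + 8 + 3 + 1, with no two terms consecutive in the sequence.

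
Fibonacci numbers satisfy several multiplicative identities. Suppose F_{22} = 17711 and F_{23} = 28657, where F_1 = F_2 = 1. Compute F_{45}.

1134903170

By F_{2k+1} = F_k² + F_{k+1}²: F_{45} = 17711² + 28657² = 313679521 + 821223649 = 1134903170.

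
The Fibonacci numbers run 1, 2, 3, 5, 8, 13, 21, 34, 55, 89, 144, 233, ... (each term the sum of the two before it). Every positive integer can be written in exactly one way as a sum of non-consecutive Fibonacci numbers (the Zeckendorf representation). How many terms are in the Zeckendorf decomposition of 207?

Greedily peel off the largest Fibonacci term at each step:
144 ≤ 207 < 233, so take 144; remainder 63
55 ≤ 63 < 89, so take 55; remainder 8
8 ≤ 8 < 13, so take 8; remainder 0
207 = 144 + 55 + 8, which has 3 terms.

3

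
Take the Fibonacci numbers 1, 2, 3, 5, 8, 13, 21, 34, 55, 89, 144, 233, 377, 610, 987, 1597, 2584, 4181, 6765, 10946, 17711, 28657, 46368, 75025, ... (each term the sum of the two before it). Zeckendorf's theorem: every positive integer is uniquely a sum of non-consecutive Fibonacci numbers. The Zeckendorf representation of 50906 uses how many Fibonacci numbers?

6

50906 − 46368 = 4538
4538 − 4181 = 357
357 − 233 = 124
124 − 89 = 35
35 − 34 = 1
1 − 1 = 0
50906 = 46368 + 4181 + 233 + 89 + 34 + 1, which has 6 terms.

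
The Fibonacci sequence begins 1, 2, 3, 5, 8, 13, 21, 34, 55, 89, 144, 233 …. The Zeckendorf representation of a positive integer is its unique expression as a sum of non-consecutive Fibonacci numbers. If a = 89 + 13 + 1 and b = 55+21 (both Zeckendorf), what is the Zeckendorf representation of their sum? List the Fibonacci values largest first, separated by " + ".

The two numbers are 103 and 76, so their sum is 179.
Greedily peel off the largest Fibonacci term at each step:
take 144 (≤ 179); 179 − 144 = 35
take 34 (≤ 35); 35 − 34 = 1
take 1 (≤ 1); 1 − 1 = 0

144 + 34 + 1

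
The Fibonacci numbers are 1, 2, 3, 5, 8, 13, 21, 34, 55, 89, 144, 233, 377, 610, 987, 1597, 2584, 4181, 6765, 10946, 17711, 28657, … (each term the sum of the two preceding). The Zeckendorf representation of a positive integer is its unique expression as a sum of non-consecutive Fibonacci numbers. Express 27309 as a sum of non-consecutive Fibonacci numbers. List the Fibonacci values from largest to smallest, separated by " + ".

17711 + 6765 + 2584 + 233 + 13 + 3

largest Fibonacci ≤ 27309 is 17711; 27309 − 17711 = 9598
largest Fibonacci ≤ 9598 is 6765; 9598 − 6765 = 2833
largest Fibonacci ≤ 2833 is 2584; 2833 − 2584 = 249
largest Fibonacci ≤ 249 is 233; 249 − 233 = 16
largest Fibonacci ≤ 16 is 13; 16 − 13 = 3
largest Fibonacci ≤ 3 is 3; 3 − 3 = 0
So 27309 = 17711 + 6765 + 2584 + 233 + 13 + 3, with no two terms consecutive in the sequence.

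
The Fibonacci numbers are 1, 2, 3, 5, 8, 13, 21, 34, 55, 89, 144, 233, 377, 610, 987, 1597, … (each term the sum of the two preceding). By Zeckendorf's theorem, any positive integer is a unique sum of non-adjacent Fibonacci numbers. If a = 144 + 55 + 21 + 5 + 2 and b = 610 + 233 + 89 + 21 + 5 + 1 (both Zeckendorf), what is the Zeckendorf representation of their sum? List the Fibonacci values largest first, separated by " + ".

987 + 144 + 55

The two numbers are 227 and 959, so their sum is 1186.
Greedily peel off the largest Fibonacci term at each step:
largest Fibonacci ≤ 1186 is 987; 1186 − 987 = 199
largest Fibonacci ≤ 199 is 144; 199 − 144 = 55
largest Fibonacci ≤ 55 is 55; 55 − 55 = 0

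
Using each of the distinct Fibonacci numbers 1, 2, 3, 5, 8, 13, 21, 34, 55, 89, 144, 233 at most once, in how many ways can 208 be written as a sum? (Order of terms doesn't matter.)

8

208 = 144+55+8+1 = 144+55+5+3+1 = 144+34+21+8+1 = … (5 more), for 8 in all.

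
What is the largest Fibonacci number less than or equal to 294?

233

233 ≤ 294 < 377, so the largest Fibonacci number not exceeding 294 is 233.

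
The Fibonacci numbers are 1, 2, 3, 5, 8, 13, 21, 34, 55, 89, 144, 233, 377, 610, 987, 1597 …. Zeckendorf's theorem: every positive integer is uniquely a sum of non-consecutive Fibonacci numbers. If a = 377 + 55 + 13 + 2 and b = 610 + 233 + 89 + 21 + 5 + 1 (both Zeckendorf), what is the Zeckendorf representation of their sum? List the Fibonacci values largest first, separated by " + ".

987 + 377 + 34 + 8

The two numbers are 447 and 959, so their sum is 1406.
987 ≤ 1406 < 1597, so take 987; remainder 419
377 ≤ 419 < 610, so take 377; remainder 42
34 ≤ 42 < 55, so take 34; remainder 8
8 ≤ 8 < 13, so take 8; remainder 0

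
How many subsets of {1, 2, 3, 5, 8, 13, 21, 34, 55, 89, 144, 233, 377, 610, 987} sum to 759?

759 = 610+144+5 = 610+144+3+2 = 610+89+55+5 = 377+233+144+5 = 610+89+55+3+2 = … (11 more), for 16 in all.

16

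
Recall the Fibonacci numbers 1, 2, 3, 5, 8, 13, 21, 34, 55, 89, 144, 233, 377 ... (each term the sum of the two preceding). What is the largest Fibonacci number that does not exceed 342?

233

233 ≤ 342 < 377, so the largest Fibonacci number not exceeding 342 is 233.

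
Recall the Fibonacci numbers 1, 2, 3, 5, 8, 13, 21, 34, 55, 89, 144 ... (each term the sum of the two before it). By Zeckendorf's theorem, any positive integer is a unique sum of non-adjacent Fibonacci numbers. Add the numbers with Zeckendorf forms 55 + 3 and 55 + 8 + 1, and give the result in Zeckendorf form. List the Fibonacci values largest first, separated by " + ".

89 + 21 + 8 + 3 + 1

The two numbers are 58 and 64, so their sum is 122.
122: greatest Fibonacci not exceeding it is 89, leaving 33
33: greatest Fibonacci not exceeding it is 21, leaving 12
12: greatest Fibonacci not exceeding it is 8, leaving 4
4: greatest Fibonacci not exceeding it is 3, leaving 1
1: greatest Fibonacci not exceeding it is 1, leaving 0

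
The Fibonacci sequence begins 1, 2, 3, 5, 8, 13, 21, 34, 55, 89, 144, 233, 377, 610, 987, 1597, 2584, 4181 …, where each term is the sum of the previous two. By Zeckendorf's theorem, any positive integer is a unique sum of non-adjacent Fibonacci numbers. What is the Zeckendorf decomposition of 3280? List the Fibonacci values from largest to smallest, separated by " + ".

2584 + 610 + 55 + 21 + 8 + 2

take 2584 (≤ 3280); 3280 − 2584 = 696
take 610 (≤ 696); 696 − 610 = 86
take 55 (≤ 86); 86 − 55 = 31
take 21 (≤ 31); 31 − 21 = 10
take 8 (≤ 10); 10 − 8 = 2
take 2 (≤ 2); 2 − 2 = 0
So 3280 = 2584 + 610 + 55 + 21 + 8 + 2, with no two terms consecutive in the sequence.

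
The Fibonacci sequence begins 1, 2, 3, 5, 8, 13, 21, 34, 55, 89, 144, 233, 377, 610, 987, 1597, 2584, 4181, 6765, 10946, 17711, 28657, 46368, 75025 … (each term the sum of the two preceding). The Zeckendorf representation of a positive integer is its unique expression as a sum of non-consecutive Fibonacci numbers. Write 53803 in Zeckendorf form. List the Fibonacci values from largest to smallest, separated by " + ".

46368 + 6765 + 610 + 55 + 5

Greedily peel off the largest Fibonacci term at each step:
largest Fibonacci ≤ 53803 is 46368; 53803 − 46368 = 7435
largest Fibonacci ≤ 7435 is 6765; 7435 − 6765 = 670
largest Fibonacci ≤ 670 is 610; 670 − 610 = 60
largest Fibonacci ≤ 60 is 55; 60 − 55 = 5
largest Fibonacci ≤ 5 is 5; 5 − 5 = 0
So 53803 = 46368 + 6765 + 610 + 55 + 5, with no two terms consecutive in the sequence.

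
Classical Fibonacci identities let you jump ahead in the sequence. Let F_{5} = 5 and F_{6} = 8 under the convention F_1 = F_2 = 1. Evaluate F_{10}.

55

By the doubling identity F_{2k} = F_k(2F_{k+1} − F_k): F_{10} = 5·(2·8 − 5) = 5·11 = 55.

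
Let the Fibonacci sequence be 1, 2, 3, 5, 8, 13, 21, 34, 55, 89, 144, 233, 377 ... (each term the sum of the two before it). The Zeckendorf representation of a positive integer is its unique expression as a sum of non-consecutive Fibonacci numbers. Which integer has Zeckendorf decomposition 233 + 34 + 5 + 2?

274

233 + 34 + 5 + 2 = 274.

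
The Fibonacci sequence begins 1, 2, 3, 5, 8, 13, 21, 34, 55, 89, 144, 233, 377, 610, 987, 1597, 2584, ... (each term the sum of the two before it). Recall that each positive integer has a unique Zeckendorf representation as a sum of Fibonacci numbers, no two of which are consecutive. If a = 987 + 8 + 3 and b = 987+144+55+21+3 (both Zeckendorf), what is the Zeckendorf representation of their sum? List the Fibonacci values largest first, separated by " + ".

The two numbers are 998 and 1210, so their sum is 2208.
Repeatedly subtract the largest Fibonacci number that fits:
take 1597 (≤ 2208); 2208 − 1597 = 611
take 610 (≤ 611); 611 − 610 = 1
take 1 (≤ 1); 1 − 1 = 0

1597 + 610 + 1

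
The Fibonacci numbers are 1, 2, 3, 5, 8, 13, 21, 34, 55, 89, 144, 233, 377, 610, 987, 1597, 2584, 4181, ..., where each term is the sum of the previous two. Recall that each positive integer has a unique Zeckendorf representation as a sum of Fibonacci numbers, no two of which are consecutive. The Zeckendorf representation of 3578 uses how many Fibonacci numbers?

3578 − 2584 = 994
994 − 987 = 7
7 − 5 = 2
2 − 2 = 0
3578 = 2584 + 987 + 5 + 2, which has 4 terms.

4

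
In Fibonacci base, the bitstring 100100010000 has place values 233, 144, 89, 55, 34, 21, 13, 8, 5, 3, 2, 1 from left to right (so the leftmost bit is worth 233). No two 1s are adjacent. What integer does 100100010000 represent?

Summing the place values of the 1 bits: 233 + 55 + 8 = 296.

296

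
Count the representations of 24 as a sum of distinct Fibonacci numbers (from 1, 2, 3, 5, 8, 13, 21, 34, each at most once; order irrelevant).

Each representation comes from the Zeckendorf form by replacing some F_k with F_{k−1} + F_{k−2} where possible.
24 = 21+3 = 21+2+1 = 13+8+3 = 13+8+2+1 = … (1 more), for 5 in all.

5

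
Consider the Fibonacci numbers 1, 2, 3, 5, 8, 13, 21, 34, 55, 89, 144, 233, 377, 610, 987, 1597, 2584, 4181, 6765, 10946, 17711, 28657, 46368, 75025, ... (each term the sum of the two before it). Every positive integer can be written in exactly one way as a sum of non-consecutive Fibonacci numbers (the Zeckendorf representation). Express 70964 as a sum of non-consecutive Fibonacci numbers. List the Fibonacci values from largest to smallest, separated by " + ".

Greedily peel off the largest Fibonacci term at each step:
largest Fibonacci ≤ 70964 is 46368; 70964 − 46368 = 24596
largest Fibonacci ≤ 24596 is 17711; 24596 − 17711 = 6885
largest Fibonacci ≤ 6885 is 6765; 6885 − 6765 = 120
largest Fibonacci ≤ 120 is 89; 120 − 89 = 31
largest Fibonacci ≤ 31 is 21; 31 − 21 = 10
largest Fibonacci ≤ 10 is 8; 10 − 8 = 2
largest Fibonacci ≤ 2 is 2; 2 − 2 = 0
So 70964 = 46368 + 17711 + 6765 + 89 + 21 + 8 + 2, with no two terms consecutive in the sequence.

46368 + 17711 + 6765 + 89 + 21 + 8 + 2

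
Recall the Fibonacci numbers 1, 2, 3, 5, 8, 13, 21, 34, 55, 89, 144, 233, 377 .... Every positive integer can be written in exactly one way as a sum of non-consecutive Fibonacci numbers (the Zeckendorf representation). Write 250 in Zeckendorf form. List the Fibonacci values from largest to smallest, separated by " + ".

233 + 13 + 3 + 1

largest Fibonacci ≤ 250 is 233; 250 − 233 = 17
largest Fibonacci ≤ 17 is 13; 17 − 13 = 4
largest Fibonacci ≤ 4 is 3; 4 − 3 = 1
largest Fibonacci ≤ 1 is 1; 1 − 1 = 0
So 250 = 233 + 13 + 3 + 1, with no two terms consecutive in the sequence.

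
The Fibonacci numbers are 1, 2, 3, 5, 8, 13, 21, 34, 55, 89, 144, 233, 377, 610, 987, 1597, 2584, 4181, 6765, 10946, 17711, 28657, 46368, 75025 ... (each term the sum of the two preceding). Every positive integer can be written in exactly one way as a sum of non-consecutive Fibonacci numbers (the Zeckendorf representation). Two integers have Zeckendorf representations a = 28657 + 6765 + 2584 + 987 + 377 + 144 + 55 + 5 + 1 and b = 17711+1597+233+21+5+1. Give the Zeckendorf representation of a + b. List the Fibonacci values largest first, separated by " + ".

46368 + 10946 + 1597 + 144 + 55 + 21 + 8 + 3 + 1

The two numbers are 39575 and 19568, so their sum is 59143.
Greedy algorithm:
largest Fibonacci ≤ 59143 is 46368; 59143 − 46368 = 12775
largest Fibonacci ≤ 12775 is 10946; 12775 − 10946 = 1829
largest Fibonacci ≤ 1829 is 1597; 1829 − 1597 = 232
largest Fibonacci ≤ 232 is 144; 232 − 144 = 88
largest Fibonacci ≤ 88 is 55; 88 − 55 = 33
largest Fibonacci ≤ 33 is 21; 33 − 21 = 12
largest Fibonacci ≤ 12 is 8; 12 − 8 = 4
largest Fibonacci ≤ 4 is 3; 4 − 3 = 1
largest Fibonacci ≤ 1 is 1; 1 − 1 = 0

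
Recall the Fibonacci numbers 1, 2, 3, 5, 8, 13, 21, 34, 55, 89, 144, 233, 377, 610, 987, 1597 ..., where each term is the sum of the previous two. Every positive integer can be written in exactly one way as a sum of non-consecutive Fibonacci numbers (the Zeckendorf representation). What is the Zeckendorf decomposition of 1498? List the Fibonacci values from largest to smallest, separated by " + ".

987 + 377 + 89 + 34 + 8 + 3

Greedily peel off the largest Fibonacci term at each step:
1498 − 987 = 511
511 − 377 = 134
134 − 89 = 45
45 − 34 = 11
11 − 8 = 3
3 − 3 = 0
So 1498 = 987 + 377 + 89 + 34 + 8 + 3, with no two terms consecutive in the sequence.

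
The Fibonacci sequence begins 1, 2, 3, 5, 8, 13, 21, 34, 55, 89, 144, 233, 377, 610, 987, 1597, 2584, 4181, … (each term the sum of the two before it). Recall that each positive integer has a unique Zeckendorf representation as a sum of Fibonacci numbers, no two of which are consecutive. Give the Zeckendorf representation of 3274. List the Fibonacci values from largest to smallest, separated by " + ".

Greedy algorithm:
2584 ≤ 3274 < 4181, so take 2584; remainder 690
610 ≤ 690 < 987, so take 610; remainder 80
55 ≤ 80 < 89, so take 55; remainder 25
21 ≤ 25 < 34, so take 21; remainder 4
3 ≤ 4 < 5, so take 3; remainder 1
1 ≤ 1 < 2, so take 1; remainder 0
So 3274 = 2584 + 610 + 55 + 21 + 3 + 1, with no two terms consecutive in the sequence.

2584 + 610 + 55 + 21 + 3 + 1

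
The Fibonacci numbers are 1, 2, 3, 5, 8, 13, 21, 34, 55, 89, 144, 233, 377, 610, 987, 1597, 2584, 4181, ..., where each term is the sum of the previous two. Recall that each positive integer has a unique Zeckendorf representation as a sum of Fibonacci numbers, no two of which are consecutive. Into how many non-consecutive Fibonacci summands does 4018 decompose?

Greedily peel off the largest Fibonacci term at each step:
take 2584 (≤ 4018); 4018 − 2584 = 1434
take 987 (≤ 1434); 1434 − 987 = 447
take 377 (≤ 447); 447 − 377 = 70
take 55 (≤ 70); 70 − 55 = 15
take 13 (≤ 15); 15 − 13 = 2
take 2 (≤ 2); 2 − 2 = 0
4018 = 2584 + 987 + 377 + 55 + 13 + 2, which has 6 terms.

6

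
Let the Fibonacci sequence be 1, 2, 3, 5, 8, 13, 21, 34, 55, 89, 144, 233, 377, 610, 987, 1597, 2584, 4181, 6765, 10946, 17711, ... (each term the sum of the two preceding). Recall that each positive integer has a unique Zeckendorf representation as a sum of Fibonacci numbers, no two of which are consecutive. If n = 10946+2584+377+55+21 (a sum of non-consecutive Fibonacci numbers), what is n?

10946+2584+377+55+21 = 13983.

13983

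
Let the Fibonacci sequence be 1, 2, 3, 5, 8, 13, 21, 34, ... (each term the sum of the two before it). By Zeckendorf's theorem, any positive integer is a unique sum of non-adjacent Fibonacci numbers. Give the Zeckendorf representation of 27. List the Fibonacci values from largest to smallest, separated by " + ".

Repeatedly subtract the largest Fibonacci number that fits:
subtract 21 from 27: 6 remains
subtract 5 from 6: 1 remains
subtract 1 from 1: 0 remains
So 27 = 21 + 5 + 1, with no two terms consecutive in the sequence.

21 + 5 + 1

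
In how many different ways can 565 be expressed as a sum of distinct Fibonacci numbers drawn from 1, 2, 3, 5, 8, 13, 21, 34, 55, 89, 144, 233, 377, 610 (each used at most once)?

12

565 = 377+144+34+8+2 = 377+144+34+5+3+2 = 377+144+21+13+8+2 = … (9 more), for 12 in all.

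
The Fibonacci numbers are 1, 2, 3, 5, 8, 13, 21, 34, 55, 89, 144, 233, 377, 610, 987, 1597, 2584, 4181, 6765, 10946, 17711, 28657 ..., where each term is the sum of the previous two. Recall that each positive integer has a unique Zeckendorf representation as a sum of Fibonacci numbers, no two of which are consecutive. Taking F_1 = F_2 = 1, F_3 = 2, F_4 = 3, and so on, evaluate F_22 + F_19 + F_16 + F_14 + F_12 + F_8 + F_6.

F_22 + F_19 + F_16 + F_14 + F_12 + F_8 + F_6 = 17711 + 4181 + 987 + 377 + 144 + 21 + 8 = 23429.

23429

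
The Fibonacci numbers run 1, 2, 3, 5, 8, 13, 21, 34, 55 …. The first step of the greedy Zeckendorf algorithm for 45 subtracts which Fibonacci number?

34

34 ≤ 45 < 55, so the largest Fibonacci number not exceeding 45 is 34.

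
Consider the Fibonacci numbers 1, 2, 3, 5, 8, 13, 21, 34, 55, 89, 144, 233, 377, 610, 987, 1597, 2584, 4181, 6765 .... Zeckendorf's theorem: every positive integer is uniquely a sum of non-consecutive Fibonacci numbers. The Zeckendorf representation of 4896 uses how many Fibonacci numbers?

subtract 4181 from 4896: 715 remains
subtract 610 from 715: 105 remains
subtract 89 from 105: 16 remains
subtract 13 from 16: 3 remains
subtract 3 from 3: 0 remains
4896 = 4181 + 610 + 89 + 13 + 3, which has 5 terms.

5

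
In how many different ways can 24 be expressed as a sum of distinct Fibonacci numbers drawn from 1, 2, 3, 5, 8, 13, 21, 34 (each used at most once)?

24 = 21+3 = 21+2+1 = 13+8+3 = 13+8+2+1 = … (1 more), for 5 in all.

5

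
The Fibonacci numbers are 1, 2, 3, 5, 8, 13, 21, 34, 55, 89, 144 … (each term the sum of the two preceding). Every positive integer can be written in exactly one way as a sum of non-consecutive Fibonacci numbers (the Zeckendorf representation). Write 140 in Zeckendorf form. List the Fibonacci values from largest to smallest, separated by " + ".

Greedy algorithm:
subtract 89 from 140: 51 remains
subtract 34 from 51: 17 remains
subtract 13 from 17: 4 remains
subtract 3 from 4: 1 remains
subtract 1 from 1: 0 remains
So 140 = 89 + 34 + 13 + 3 + 1, with no two terms consecutive in the sequence.

89 + 34 + 13 + 3 + 1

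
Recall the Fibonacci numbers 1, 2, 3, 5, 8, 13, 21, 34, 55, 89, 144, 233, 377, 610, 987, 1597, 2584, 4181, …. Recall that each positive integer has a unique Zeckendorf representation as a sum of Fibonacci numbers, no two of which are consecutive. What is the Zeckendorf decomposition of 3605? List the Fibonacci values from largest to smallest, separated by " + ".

take 2584 (≤ 3605); 3605 − 2584 = 1021
take 987 (≤ 1021); 1021 − 987 = 34
take 34 (≤ 34); 34 − 34 = 0
So 3605 = 2584 + 987 + 34, with no two terms consecutive in the sequence.

2584 + 987 + 34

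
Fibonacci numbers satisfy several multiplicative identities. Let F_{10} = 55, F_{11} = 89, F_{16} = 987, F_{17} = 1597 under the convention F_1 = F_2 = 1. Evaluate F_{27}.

196418

By the addition formula F_{m+n} = F_m F_{n+1} + F_{m−1} F_n with m=11, n=16: F_{27} = 89·1597 + 55·987 = 142133 + 54285 = 196418.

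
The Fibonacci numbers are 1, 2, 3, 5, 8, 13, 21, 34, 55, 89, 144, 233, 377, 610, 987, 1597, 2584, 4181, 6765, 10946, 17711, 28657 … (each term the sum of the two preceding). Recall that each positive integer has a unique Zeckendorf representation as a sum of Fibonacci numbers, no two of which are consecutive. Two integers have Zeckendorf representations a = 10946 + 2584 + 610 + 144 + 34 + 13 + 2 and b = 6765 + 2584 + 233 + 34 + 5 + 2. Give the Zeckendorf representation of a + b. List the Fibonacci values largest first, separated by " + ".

17711 + 4181 + 1597 + 377 + 89 + 1

The two numbers are 14333 and 9623, so their sum is 23956.
Greedily peel off the largest Fibonacci term at each step:
take 17711 (≤ 23956); 23956 − 17711 = 6245
take 4181 (≤ 6245); 6245 − 4181 = 2064
take 1597 (≤ 2064); 2064 − 1597 = 467
take 377 (≤ 467); 467 − 377 = 90
take 89 (≤ 90); 90 − 89 = 1
take 1 (≤ 1); 1 − 1 = 0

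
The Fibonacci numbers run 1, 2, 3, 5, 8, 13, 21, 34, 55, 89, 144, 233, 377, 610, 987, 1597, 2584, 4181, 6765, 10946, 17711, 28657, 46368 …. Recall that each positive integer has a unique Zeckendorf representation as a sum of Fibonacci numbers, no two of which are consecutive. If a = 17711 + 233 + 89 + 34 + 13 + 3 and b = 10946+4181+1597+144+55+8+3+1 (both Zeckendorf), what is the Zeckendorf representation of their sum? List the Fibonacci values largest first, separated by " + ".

The two numbers are 18083 and 16935, so their sum is 35018.
35018 − 28657 = 6361
6361 − 4181 = 2180
2180 − 1597 = 583
583 − 377 = 206
206 − 144 = 62
62 − 55 = 7
7 − 5 = 2
2 − 2 = 0

28657 + 4181 + 1597 + 377 + 144 + 55 + 5 + 2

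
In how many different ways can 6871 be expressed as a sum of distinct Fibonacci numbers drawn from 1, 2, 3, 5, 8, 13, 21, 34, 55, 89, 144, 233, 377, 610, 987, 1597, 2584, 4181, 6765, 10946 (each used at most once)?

25

Each representation comes from the Zeckendorf form by replacing some F_k with F_{k−1} + F_{k−2} where possible.
6871 = 6765+89+13+3+1 = 6765+89+8+5+3+1 = 6765+55+34+13+3+1 = 4181+2584+89+13+3+1 = 6765+55+34+8+5+3+1 = … (20 more), for 25 in all.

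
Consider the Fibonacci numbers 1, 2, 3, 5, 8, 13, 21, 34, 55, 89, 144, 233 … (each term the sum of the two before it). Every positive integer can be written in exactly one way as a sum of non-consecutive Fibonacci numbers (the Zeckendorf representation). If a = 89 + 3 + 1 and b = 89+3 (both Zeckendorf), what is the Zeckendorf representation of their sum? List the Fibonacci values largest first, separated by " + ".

144 + 34 + 5 + 2

The two numbers are 93 and 92, so their sum is 185.
largest Fibonacci ≤ 185 is 144; 185 − 144 = 41
largest Fibonacci ≤ 41 is 34; 41 − 34 = 7
largest Fibonacci ≤ 7 is 5; 7 − 5 = 2
largest Fibonacci ≤ 2 is 2; 2 − 2 = 0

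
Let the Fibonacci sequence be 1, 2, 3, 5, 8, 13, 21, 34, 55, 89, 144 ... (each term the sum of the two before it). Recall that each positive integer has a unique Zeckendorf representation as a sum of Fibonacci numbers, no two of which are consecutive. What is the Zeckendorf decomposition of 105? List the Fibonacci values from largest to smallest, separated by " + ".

89 + 13 + 3

Greedy algorithm:
largest Fibonacci ≤ 105 is 89; 105 − 89 = 16
largest Fibonacci ≤ 16 is 13; 16 − 13 = 3
largest Fibonacci ≤ 3 is 3; 3 − 3 = 0
So 105 = 89 + 13 + 3, with no two terms consecutive in the sequence.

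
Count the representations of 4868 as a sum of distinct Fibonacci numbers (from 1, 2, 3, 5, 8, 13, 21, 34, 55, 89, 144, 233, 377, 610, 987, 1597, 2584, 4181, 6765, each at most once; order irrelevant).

40

Each representation comes from the Zeckendorf form by replacing some F_k with F_{k−1} + F_{k−2} where possible.
4868 = 4181+610+55+21+1 = 4181+610+55+13+8+1 = 4181+377+233+55+21+1 = 4181+610+55+13+5+3+1 = 4181+610+34+21+13+8+1 = … (35 more), for 40 in all.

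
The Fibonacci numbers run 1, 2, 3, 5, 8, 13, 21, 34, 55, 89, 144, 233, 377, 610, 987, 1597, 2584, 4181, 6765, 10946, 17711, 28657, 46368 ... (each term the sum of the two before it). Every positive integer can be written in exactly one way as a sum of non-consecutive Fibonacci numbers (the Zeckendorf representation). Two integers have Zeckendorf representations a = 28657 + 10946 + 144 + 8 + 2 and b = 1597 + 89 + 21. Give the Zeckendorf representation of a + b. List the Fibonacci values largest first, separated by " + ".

The two numbers are 39757 and 1707, so their sum is 41464.
41464: greatest Fibonacci not exceeding it is 28657, leaving 12807
12807: greatest Fibonacci not exceeding it is 10946, leaving 1861
1861: greatest Fibonacci not exceeding it is 1597, leaving 264
264: greatest Fibonacci not exceeding it is 233, leaving 31
31: greatest Fibonacci not exceeding it is 21, leaving 10
10: greatest Fibonacci not exceeding it is 8, leaving 2
2: greatest Fibonacci not exceeding it is 2, leaving 0

28657 + 10946 + 1597 + 233 + 21 + 8 + 2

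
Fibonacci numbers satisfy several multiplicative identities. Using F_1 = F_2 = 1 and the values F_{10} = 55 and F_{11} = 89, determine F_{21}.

10946

By F_{2k+1} = F_k² + F_{k+1}²: F_{21} = 55² + 89² = 3025 + 7921 = 10946.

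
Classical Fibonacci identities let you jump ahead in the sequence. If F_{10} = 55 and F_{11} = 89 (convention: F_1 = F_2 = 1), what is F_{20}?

By the doubling identity F_{2k} = F_k(2F_{k+1} − F_k): F_{20} = 55·(2·89 − 55) = 55·123 = 6765.

6765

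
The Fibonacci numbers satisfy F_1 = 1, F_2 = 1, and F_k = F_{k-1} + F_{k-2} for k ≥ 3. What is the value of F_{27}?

196418

Iterating the recurrence up to F_{21} = 10946 and F_{20} = 6765:
F_{22} = F_{21} + F_{20} = 10946 + 6765 = 17711
F_{23} = F_{22} + F_{21} = 17711 + 10946 = 28657
F_{24} = F_{23} + F_{22} = 28657 + 17711 = 46368
F_{25} = F_{24} + F_{23} = 46368 + 28657 = 75025
F_{26} = F_{25} + F_{24} = 75025 + 46368 = 121393
F_{27} = F_{26} + F_{25} = 121393 + 75025 = 196418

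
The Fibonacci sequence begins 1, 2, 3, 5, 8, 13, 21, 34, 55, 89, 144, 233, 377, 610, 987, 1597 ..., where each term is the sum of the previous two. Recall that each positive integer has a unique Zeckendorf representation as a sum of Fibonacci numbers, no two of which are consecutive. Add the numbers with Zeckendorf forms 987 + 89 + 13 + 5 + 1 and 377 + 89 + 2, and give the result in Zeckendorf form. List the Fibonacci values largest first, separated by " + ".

The two numbers are 1095 and 468, so their sum is 1563.
987 ≤ 1563 < 1597, so take 987; remainder 576
377 ≤ 576 < 610, so take 377; remainder 199
144 ≤ 199 < 233, so take 144; remainder 55
55 ≤ 55 < 89, so take 55; remainder 0

987 + 377 + 144 + 55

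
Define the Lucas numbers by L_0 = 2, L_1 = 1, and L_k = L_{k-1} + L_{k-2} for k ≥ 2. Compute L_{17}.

3571

Iterating the recurrence up to L_{10} = 123 and L_{9} = 76:
L_{11} = L_{10} + L_{9} = 123 + 76 = 199
L_{12} = L_{11} + L_{10} = 199 + 123 = 322
L_{13} = L_{12} + L_{11} = 322 + 199 = 521
L_{14} = L_{13} + L_{12} = 521 + 322 = 843
L_{15} = L_{14} + L_{13} = 843 + 521 = 1364
L_{16} = L_{15} + L_{14} = 1364 + 843 = 2207
L_{17} = L_{16} + L_{15} = 2207 + 1364 = 3571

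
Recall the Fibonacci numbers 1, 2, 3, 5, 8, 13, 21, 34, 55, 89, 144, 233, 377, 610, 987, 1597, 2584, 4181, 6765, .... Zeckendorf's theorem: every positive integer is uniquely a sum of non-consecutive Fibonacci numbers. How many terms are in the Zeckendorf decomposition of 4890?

5

4890 − 4181 = 709
709 − 610 = 99
99 − 89 = 10
10 − 8 = 2
2 − 2 = 0
4890 = 4181 + 610 + 89 + 8 + 2, which has 5 terms.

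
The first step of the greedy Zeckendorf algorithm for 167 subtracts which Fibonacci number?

144 ≤ 167 < 233, so the largest Fibonacci number not exceeding 167 is 144.

144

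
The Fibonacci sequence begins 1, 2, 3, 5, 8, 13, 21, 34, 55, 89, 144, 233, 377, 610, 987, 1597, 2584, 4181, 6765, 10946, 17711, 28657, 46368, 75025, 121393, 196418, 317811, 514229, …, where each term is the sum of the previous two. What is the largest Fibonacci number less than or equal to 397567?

317811

317811 ≤ 397567 < 514229, so the largest Fibonacci number not exceeding 397567 is 317811.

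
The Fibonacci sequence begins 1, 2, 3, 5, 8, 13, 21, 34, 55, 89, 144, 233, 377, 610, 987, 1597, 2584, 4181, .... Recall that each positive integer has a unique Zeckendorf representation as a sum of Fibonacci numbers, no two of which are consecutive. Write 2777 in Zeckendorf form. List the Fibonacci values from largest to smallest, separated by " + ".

largest Fibonacci ≤ 2777 is 2584; 2777 − 2584 = 193
largest Fibonacci ≤ 193 is 144; 193 − 144 = 49
largest Fibonacci ≤ 49 is 34; 49 − 34 = 15
largest Fibonacci ≤ 15 is 13; 15 − 13 = 2
largest Fibonacci ≤ 2 is 2; 2 − 2 = 0
So 2777 = 2584 + 144 + 34 + 13 + 2, with no two terms consecutive in the sequence.

2584 + 144 + 34 + 13 + 2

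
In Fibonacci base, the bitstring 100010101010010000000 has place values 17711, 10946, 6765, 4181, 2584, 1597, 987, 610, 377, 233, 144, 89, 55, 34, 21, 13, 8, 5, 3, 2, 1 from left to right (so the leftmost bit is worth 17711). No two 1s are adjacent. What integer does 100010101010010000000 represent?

Summing the place values of the 1 bits: 17711 + 2584 + 987 + 377 + 144 + 34 = 21837.

21837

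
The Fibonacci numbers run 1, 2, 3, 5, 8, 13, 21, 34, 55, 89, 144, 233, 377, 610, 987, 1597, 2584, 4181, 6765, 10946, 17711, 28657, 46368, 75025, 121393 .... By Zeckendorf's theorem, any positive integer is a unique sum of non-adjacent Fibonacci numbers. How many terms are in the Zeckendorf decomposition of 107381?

Repeatedly subtract the largest Fibonacci number that fits:
largest Fibonacci ≤ 107381 is 75025; 107381 − 75025 = 32356
largest Fibonacci ≤ 32356 is 28657; 32356 − 28657 = 3699
largest Fibonacci ≤ 3699 is 2584; 3699 − 2584 = 1115
largest Fibonacci ≤ 1115 is 987; 1115 − 987 = 128
largest Fibonacci ≤ 128 is 89; 128 − 89 = 39
largest Fibonacci ≤ 39 is 34; 39 − 34 = 5
largest Fibonacci ≤ 5 is 5; 5 − 5 = 0
107381 = 75025 + 28657 + 2584 + 987 + 89 + 34 + 5, which has 7 terms.

7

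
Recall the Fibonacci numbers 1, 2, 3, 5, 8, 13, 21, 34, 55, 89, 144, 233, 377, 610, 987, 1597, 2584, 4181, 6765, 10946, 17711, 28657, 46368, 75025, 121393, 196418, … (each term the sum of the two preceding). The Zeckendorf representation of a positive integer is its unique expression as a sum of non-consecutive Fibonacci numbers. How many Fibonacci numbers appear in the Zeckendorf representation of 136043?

8

Greedily peel off the largest Fibonacci term at each step:
subtract 121393 from 136043: 14650 remains
subtract 10946 from 14650: 3704 remains
subtract 2584 from 3704: 1120 remains
subtract 987 from 1120: 133 remains
subtract 89 from 133: 44 remains
subtract 34 from 44: 10 remains
subtract 8 from 10: 2 remains
subtract 2 from 2: 0 remains
136043 = 121393 + 10946 + 2584 + 987 + 89 + 34 + 8 + 2, which has 8 terms.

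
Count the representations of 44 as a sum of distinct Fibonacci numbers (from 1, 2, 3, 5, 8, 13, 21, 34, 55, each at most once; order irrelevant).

4

Starting from the Zeckendorf form and repeatedly splitting a term F_k into F_{k−1} + F_{k−2} (when neither is already used) reaches every representation.
44 = 34+8+2 = 34+5+3+2 = 21+13+8+2 = … (1 more), for 4 in all.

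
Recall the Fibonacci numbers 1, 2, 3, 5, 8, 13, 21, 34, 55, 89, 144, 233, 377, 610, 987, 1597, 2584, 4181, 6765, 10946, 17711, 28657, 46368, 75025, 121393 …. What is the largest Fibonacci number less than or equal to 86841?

75025

75025 ≤ 86841 < 121393, so the largest Fibonacci number not exceeding 86841 is 75025.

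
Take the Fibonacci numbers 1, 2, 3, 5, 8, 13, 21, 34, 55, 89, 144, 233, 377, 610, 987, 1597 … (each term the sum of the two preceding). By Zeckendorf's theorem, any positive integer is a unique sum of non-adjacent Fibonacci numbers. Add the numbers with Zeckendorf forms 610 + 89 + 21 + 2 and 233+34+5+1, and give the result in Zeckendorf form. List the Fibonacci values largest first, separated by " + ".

The two numbers are 722 and 273, so their sum is 995.
subtract 987 from 995: 8 remains
subtract 8 from 8: 0 remains

987 + 8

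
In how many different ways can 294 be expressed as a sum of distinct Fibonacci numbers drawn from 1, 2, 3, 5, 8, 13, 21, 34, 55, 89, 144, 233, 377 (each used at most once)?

12

Starting from the Zeckendorf form and repeatedly splitting a term F_k into F_{k−1} + F_{k−2} (when neither is already used) reaches every representation.
294 = 233+55+5+1 = 233+55+3+2+1 = 233+34+21+5+1 = … (9 more), for 12 in all.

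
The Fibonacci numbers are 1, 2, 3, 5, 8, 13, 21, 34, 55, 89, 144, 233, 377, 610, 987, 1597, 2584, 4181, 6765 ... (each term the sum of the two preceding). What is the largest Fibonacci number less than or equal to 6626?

4181 ≤ 6626 < 6765, so the largest Fibonacci number not exceeding 6626 is 4181.

4181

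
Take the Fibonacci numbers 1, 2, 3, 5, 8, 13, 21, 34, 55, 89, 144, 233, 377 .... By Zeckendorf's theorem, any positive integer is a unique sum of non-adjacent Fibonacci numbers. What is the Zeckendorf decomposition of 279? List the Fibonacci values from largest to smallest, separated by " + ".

233 + 34 + 8 + 3 + 1

subtract 233 from 279: 46 remains
subtract 34 from 46: 12 remains
subtract 8 from 12: 4 remains
subtract 3 from 4: 1 remains
subtract 1 from 1: 0 remains
So 279 = 233 + 34 + 8 + 3 + 1, with no two terms consecutive in the sequence.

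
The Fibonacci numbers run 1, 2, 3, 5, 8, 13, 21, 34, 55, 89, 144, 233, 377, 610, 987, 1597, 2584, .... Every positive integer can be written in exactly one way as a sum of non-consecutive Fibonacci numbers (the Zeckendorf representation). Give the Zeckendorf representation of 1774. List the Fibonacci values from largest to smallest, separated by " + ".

subtract 1597 from 1774: 177 remains
subtract 144 from 177: 33 remains
subtract 21 from 33: 12 remains
subtract 8 from 12: 4 remains
subtract 3 from 4: 1 remains
subtract 1 from 1: 0 remains
So 1774 = 1597 + 144 + 21 + 8 + 3 + 1, with no two terms consecutive in the sequence.

1597 + 144 + 21 + 8 + 3 + 1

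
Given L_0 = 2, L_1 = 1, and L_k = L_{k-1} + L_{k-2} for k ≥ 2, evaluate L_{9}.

L_{2} = L_{1} + L_{0} = 1 + 2 = 3
L_{3} = L_{2} + L_{1} = 3 + 1 = 4
L_{4} = L_{3} + L_{2} = 4 + 3 = 7
L_{5} = L_{4} + L_{3} = 7 + 4 = 11
L_{6} = L_{5} + L_{4} = 11 + 7 = 18
L_{7} = L_{6} + L_{5} = 18 + 11 = 29
L_{8} = L_{7} + L_{6} = 29 + 18 = 47
L_{9} = L_{8} + L_{7} = 47 + 29 = 76

76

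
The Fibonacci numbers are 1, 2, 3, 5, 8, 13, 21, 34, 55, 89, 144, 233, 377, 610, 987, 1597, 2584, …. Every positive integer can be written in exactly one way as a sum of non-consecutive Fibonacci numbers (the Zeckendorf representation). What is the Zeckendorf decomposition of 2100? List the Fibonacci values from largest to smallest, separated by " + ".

1597 + 377 + 89 + 34 + 3

Greedily peel off the largest Fibonacci term at each step:
largest Fibonacci ≤ 2100 is 1597; 2100 − 1597 = 503
largest Fibonacci ≤ 503 is 377; 503 − 377 = 126
largest Fibonacci ≤ 126 is 89; 126 − 89 = 37
largest Fibonacci ≤ 37 is 34; 37 − 34 = 3
largest Fibonacci ≤ 3 is 3; 3 − 3 = 0
So 2100 = 1597 + 377 + 89 + 34 + 3, with no two terms consecutive in the sequence.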